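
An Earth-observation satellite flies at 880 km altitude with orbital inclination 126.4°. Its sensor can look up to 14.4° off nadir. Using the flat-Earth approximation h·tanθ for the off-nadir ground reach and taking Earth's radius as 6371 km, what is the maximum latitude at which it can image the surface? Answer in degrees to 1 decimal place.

Retrograde orbit: the ground track reaches ±(180° − i) = ±(180 − 126.4) = ±53.6°.
Sensor half-swath on the ground ≈ 880·tan(14.4°) = 226 km = 2.03° of latitude.
Maximum observable latitude ≈ 53.6 + 2.03 = 55.6°.

55.6°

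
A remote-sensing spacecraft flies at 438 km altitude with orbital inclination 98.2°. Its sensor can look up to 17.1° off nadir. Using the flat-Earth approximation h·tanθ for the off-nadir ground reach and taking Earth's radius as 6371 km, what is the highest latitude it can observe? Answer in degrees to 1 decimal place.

83.0°

Retrograde orbit: the ground track reaches ±(180° − i) = ±(180 − 98.2) = ±81.8°.
Sensor half-swath on the ground ≈ 438·tan(17.1°) = 135 km = 1.21° of latitude.
Maximum observable latitude ≈ 81.8 + 1.21 = 83.0°.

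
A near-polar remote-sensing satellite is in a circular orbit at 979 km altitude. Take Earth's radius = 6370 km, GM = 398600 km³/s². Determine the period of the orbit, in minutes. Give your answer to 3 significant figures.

104 min

Semi-major axis a = 6370 + 979 = 7349 km. Period T = 2π√(a³/μ) = 2π√(7349³/398600) = 6269.8 s = 104.50 min.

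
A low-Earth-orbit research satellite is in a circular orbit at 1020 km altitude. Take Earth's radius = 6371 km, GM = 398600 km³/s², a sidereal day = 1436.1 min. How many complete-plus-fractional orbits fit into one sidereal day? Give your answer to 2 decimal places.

13.63

Semi-major axis a = 6371 + 1020 = 7391 km. Period T = 2π√(a³/μ) = 2π√(7391³/398600) = 6323.6 s = 105.39 min.
Orbits per sidereal day = 86166 / 6323.6 = 13.626.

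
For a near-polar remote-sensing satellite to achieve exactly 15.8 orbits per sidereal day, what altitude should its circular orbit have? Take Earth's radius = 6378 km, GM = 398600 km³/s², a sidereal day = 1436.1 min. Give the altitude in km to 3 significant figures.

Required period T = 86166 / 15.8 = 5453.5 s.
From T = 2π√(a³/μ): a = (μ T²/4π²)^(1/3) = (398600 × 5453.5² / 4π²)^(1/3) = 6696 km.
Altitude h = a − R = 6696 − 6378 = 318 km.

318 km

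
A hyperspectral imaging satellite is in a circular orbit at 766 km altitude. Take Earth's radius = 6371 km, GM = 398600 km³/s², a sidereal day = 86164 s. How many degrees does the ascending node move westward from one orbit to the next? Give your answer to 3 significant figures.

25.1°

Semi-major axis a = 6371 + 766 = 7137 km. Period T = 2π√(a³/μ) = 2π√(7137³/398600) = 6000.5 s = 100.01 min.
During one orbit Earth rotates (6000.5 / 86164) × 360° = 25.07°.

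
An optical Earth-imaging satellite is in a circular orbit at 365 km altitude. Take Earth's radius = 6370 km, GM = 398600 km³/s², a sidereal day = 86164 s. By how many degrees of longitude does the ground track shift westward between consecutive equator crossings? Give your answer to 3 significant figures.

Semi-major axis a = 6370 + 365 = 6735 km. Period T = 2π√(a³/μ) = 2π√(6735³/398600) = 5500.7 s = 91.68 min.
During one orbit Earth rotates (5500.7 / 86164) × 360° = 22.98°.

23.0°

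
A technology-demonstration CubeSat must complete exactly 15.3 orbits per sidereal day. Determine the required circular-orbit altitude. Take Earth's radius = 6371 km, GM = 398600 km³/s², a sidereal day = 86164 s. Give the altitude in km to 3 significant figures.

470 km

Required period T = 86164 / 15.3 = 5631.6 s.
From T = 2π√(a³/μ): a = (μ T²/4π²)^(1/3) = (398600 × 5631.6² / 4π²)^(1/3) = 6841 km.
Altitude h = a − R = 6841 − 6371 = 470 km.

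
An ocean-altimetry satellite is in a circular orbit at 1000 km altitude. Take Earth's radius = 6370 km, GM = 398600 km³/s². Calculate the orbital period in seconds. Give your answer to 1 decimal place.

Semi-major axis a = 6370 + 1000 = 7370 km. Period T = 2π√(a³/μ) = 2π√(7370³/398600) = 6296.7 s = 104.94 min.

6296.7 seconds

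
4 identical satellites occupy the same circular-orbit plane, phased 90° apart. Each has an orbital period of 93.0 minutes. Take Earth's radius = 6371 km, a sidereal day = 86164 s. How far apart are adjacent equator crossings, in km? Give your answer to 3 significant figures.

648 km

T = 93.0 min = 5580.0 s.
Single-satellite node shift = (5580.0/86164) × 360° = 23.31°.
With 4 satellites evenly phased, successive equator crossings are 23.31/4 = 5.828° apart.
That is 5.828 × 111.2 = 648 km at the equator.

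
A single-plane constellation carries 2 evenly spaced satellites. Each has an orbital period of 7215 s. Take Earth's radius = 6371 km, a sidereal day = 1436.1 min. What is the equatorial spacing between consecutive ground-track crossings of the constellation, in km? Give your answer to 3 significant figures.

1680 km

Single-satellite node shift = (7215.0/86166) × 360° = 30.14°.
With 2 satellites evenly phased, successive equator crossings are 30.14/2 = 15.072° apart.
That is 15.072 × 111.2 = 1676 km at the equator.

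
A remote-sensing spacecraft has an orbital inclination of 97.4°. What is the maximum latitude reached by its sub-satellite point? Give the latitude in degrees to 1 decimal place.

Retrograde orbit: the ground track reaches ±(180° − i) = ±(180 − 97.4) = ±82.6°.

82.6°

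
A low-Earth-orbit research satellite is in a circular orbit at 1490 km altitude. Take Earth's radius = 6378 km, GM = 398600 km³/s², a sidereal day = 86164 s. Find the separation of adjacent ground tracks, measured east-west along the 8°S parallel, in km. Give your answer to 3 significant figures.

3200 km

Semi-major axis a = 6378 + 1490 = 7868 km. Period T = 2π√(a³/μ) = 2π√(7868³/398600) = 6945.6 s = 115.76 min.
Node shift per orbit = (6945.6/86164) × 360° = 29.02°.
Equatorial spacing = 29.02 × 111.3 km/° = 3230 km.
At 8° latitude, spacing = 3230 × cos(8°) = 3199 km.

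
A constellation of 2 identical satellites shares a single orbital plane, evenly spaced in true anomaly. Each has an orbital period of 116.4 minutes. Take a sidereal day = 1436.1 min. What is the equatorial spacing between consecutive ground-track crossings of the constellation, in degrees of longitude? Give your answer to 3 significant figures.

14.6°

T = 116.4 min = 6984.0 s.
Single-satellite node shift = (6984.0/86166) × 360° = 29.18°.
With 2 satellites evenly phased, successive equator crossings are 29.18/2 = 14.590° apart.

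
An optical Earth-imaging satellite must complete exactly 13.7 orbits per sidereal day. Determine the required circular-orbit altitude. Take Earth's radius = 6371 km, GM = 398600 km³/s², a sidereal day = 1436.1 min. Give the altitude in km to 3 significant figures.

Required period T = 86166 / 13.7 = 6289.5 s.
From T = 2π√(a³/μ): a = (μ T²/4π²)^(1/3) = (398600 × 6289.5² / 4π²)^(1/3) = 7364 km.
Altitude h = a − R = 7364 − 6371 = 993 km.

993 km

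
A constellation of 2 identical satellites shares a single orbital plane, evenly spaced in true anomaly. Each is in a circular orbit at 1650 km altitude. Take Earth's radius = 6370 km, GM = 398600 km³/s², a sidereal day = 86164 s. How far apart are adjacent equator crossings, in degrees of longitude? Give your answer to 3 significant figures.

14.9°

Semi-major axis a = 6370 + 1650 = 8020 km. Period T = 2π√(a³/μ) = 2π√(8020³/398600) = 7147.8 s = 119.13 min.
Single-satellite node shift = (7147.8/86164) × 360° = 29.86°.
With 2 satellites evenly phased, successive equator crossings are 29.86/2 = 14.932° apart.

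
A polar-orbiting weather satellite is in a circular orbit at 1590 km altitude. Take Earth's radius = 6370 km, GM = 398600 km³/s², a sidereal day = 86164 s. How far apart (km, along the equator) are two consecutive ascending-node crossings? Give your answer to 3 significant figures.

Semi-major axis a = 6370 + 1590 = 7960 km. Period T = 2π√(a³/μ) = 2π√(7960³/398600) = 7067.7 s = 117.80 min.
During one orbit Earth rotates (7067.7 / 86164) × 360° = 29.53°.
At the equator that is 29.53° × (2π·6370/360) km/° = 29.53 × 111.2 = 3283 km.

3280 km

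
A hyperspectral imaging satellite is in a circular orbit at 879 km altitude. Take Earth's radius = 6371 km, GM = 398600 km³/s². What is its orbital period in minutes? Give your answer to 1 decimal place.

Semi-major axis a = 6371 + 879 = 7250 km. Period T = 2π√(a³/μ) = 2π√(7250³/398600) = 6143.5 s = 102.39 min.

102.4 min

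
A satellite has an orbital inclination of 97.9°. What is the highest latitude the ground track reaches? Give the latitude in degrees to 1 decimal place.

82.1°

Retrograde orbit: the ground track reaches ±(180° − i) = ±(180 − 97.9) = ±82.1°.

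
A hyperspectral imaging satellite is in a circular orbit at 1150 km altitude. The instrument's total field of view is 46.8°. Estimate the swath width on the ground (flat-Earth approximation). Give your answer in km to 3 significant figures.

995 km

Half-angle = 46.8°/2 = 23.4°.
Swath width ≈ 2h·tan(θ/2) = 2 × 1150 × tan(23.4°) = 995.3 km.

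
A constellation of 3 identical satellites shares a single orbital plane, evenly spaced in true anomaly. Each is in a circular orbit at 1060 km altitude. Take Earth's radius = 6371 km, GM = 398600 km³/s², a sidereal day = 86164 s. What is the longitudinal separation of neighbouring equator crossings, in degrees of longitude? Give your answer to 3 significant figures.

8.88°

Semi-major axis a = 6371 + 1060 = 7431 km. Period T = 2π√(a³/μ) = 2π√(7431³/398600) = 6375.0 s = 106.25 min.
Single-satellite node shift = (6375.0/86164) × 360° = 26.64°.
With 3 satellites evenly phased, successive equator crossings are 26.64/3 = 8.878° apart.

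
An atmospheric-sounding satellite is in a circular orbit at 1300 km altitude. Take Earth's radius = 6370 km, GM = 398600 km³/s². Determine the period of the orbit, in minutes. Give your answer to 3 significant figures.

Semi-major axis a = 6370 + 1300 = 7670 km. Period T = 2π√(a³/μ) = 2π√(7670³/398600) = 6685.0 s = 111.42 min.

111 min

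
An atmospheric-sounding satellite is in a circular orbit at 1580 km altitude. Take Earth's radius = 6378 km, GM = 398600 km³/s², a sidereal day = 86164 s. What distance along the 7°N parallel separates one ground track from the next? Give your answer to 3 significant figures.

Semi-major axis a = 6378 + 1580 = 7958 km. Period T = 2π√(a³/μ) = 2π√(7958³/398600) = 7065.1 s = 117.75 min.
Node shift per orbit = (7065.1/86164) × 360° = 29.52°.
Equatorial spacing = 29.52 × 111.3 km/° = 3286 km.
At 7° latitude, spacing = 3286 × cos(7°) = 3261 km.

3260 km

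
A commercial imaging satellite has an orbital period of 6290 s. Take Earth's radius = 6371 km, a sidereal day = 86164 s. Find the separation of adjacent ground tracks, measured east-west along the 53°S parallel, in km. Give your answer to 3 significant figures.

Node shift per orbit = (6290.0/86164) × 360° = 26.28°.
Equatorial spacing = 26.28 × 111.2 km/° = 2922 km.
At 53° latitude, spacing = 2922 × cos(53°) = 1759 km.

1760 km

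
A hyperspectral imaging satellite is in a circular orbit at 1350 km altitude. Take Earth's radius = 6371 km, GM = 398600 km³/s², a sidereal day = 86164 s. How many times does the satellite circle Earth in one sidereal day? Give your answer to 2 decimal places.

Semi-major axis a = 6371 + 1350 = 7721 km. Period T = 2π√(a³/μ) = 2π√(7721³/398600) = 6751.8 s = 112.53 min.
Orbits per sidereal day = 86164 / 6751.8 = 12.762.

12.76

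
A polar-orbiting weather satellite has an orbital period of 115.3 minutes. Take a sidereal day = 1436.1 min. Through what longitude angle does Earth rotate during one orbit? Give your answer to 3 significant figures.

T = 115.3 min = 6918.0 s.
During one orbit Earth rotates (6918.0 / 86166) × 360° = 28.90°.

28.9°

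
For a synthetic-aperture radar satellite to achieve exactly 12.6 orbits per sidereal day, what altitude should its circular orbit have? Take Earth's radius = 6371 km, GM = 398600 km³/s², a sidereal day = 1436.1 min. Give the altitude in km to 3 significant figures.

1420 km

Required period T = 86166 / 12.6 = 6838.6 s.
From T = 2π√(a³/μ): a = (μ T²/4π²)^(1/3) = (398600 × 6838.6² / 4π²)^(1/3) = 7787 km.
Altitude h = a − R = 7787 − 6371 = 1416 km.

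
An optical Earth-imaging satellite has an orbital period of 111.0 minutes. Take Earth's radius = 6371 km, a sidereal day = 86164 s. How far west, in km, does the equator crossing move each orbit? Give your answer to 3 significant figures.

3090 km

T = 111.0 min = 6660.0 s.
During one orbit Earth rotates (6660.0 / 86164) × 360° = 27.83°.
At the equator that is 27.83° × (2π·6371/360) km/° = 27.83 × 111.2 = 3094 km.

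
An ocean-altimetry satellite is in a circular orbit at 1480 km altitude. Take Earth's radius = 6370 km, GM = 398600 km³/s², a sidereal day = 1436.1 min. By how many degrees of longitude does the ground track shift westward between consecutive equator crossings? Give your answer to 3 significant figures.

Semi-major axis a = 6370 + 1480 = 7850 km. Period T = 2π√(a³/μ) = 2π√(7850³/398600) = 6921.7 s = 115.36 min.
During one orbit Earth rotates (6921.7 / 86166) × 360° = 28.92°.

28.9°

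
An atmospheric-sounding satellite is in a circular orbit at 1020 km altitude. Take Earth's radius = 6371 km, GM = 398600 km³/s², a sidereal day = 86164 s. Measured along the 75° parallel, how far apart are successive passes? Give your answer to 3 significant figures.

Semi-major axis a = 6371 + 1020 = 7391 km. Period T = 2π√(a³/μ) = 2π√(7391³/398600) = 6323.6 s = 105.39 min.
Node shift per orbit = (6323.6/86164) × 360° = 26.42°.
Equatorial spacing = 26.42 × 111.2 km/° = 2938 km.
At 75° latitude, spacing = 2938 × cos(75°) = 760 km.

760 km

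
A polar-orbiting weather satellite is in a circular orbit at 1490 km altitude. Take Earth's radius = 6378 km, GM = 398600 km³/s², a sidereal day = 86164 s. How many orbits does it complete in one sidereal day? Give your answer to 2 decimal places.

Semi-major axis a = 6378 + 1490 = 7868 km. Period T = 2π√(a³/μ) = 2π√(7868³/398600) = 6945.6 s = 115.76 min.
Orbits per sidereal day = 86164 / 6945.6 = 12.406.

12.41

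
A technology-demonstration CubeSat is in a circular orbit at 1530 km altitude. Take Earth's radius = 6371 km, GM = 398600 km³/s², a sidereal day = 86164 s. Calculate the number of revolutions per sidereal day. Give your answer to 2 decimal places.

Semi-major axis a = 6371 + 1530 = 7901 km. Period T = 2π√(a³/μ) = 2π√(7901³/398600) = 6989.3 s = 116.49 min.
Orbits per sidereal day = 86164 / 6989.3 = 12.328.

12.33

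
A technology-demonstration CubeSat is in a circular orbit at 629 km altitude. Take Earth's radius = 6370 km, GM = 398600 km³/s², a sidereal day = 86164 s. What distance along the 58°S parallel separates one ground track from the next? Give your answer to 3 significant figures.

Semi-major axis a = 6370 + 629 = 6999 km. Period T = 2π√(a³/μ) = 2π√(6999³/398600) = 5827.3 s = 97.12 min.
Node shift per orbit = (5827.3/86164) × 360° = 24.35°.
Equatorial spacing = 24.35 × 111.2 km/° = 2707 km.
At 58° latitude, spacing = 2707 × cos(58°) = 1434 km.

1430 km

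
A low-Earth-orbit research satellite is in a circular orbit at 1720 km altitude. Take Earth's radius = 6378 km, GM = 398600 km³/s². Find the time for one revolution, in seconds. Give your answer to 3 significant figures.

7250 seconds

Semi-major axis a = 6378 + 1720 = 8098 km. Period T = 2π√(a³/μ) = 2π√(8098³/398600) = 7252.3 s = 120.87 min.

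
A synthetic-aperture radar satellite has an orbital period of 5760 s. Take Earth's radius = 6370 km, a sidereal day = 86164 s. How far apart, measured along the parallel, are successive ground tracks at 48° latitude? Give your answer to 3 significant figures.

Node shift per orbit = (5760.0/86164) × 360° = 24.07°.
Equatorial spacing = 24.07 × 111.2 km/° = 2676 km.
At 48° latitude, spacing = 2676 × cos(48°) = 1790 km.

1790 km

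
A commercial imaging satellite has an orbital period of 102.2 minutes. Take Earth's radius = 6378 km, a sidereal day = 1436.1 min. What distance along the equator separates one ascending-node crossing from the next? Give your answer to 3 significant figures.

2850 km

T = 102.2 min = 6132.0 s.
During one orbit Earth rotates (6132.0 / 86166) × 360° = 25.62°.
At the equator that is 25.62° × (2π·6378/360) km/° = 25.62 × 111.3 = 2852 km.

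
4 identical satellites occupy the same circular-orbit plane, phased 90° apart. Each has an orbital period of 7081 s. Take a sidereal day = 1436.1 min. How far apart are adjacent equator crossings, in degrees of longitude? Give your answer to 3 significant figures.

7.40°

Single-satellite node shift = (7081.0/86166) × 360° = 29.58°.
With 4 satellites evenly phased, successive equator crossings are 29.58/4 = 7.396° apart.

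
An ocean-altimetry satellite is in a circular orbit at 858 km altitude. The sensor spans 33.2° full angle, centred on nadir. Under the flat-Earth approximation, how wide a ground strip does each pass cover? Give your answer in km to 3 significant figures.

Half-angle = 33.2°/2 = 16.6°.
Swath width ≈ 2h·tan(θ/2) = 2 × 858 × tan(16.6°) = 511.6 km.

512 km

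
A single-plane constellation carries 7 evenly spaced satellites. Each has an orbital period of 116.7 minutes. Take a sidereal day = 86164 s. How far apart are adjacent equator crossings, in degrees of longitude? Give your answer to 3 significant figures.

T = 116.7 min = 7002.0 s.
Single-satellite node shift = (7002.0/86164) × 360° = 29.25°.
With 7 satellites evenly phased, successive equator crossings are 29.25/7 = 4.179° apart.

4.18°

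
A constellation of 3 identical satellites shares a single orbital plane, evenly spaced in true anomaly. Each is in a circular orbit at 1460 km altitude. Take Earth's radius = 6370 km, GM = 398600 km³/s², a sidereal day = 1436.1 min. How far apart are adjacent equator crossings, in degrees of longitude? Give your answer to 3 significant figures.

9.60°

Semi-major axis a = 6370 + 1460 = 7830 km. Period T = 2π√(a³/μ) = 2π√(7830³/398600) = 6895.3 s = 114.92 min.
Single-satellite node shift = (6895.3/86166) × 360° = 28.81°.
With 3 satellites evenly phased, successive equator crossings are 28.81/3 = 9.603° apart.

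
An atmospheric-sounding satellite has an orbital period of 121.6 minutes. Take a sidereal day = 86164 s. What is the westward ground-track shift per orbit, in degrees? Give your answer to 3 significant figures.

T = 121.6 min = 7296.0 s.
During one orbit Earth rotates (7296.0 / 86164) × 360° = 30.48°.

30.5°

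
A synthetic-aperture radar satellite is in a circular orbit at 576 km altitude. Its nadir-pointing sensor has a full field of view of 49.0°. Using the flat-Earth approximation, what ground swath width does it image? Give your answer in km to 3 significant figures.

Half-angle = 49.0°/2 = 24.5°.
Swath width ≈ 2h·tan(θ/2) = 2 × 576 × tan(24.5°) = 525.0 km.

525 km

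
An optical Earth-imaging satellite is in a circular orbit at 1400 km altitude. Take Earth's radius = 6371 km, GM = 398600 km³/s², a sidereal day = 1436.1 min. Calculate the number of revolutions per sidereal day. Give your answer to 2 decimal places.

Semi-major axis a = 6371 + 1400 = 7771 km. Period T = 2π√(a³/μ) = 2π√(7771³/398600) = 6817.5 s = 113.63 min.
Orbits per sidereal day = 86166 / 6817.5 = 12.639.

12.64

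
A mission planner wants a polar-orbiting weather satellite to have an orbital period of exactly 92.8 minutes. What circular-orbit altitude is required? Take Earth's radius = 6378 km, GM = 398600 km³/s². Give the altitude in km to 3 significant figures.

T = 92.8 min = 5568.0 s.
From T = 2π√(a³/μ): a = (μ T²/4π²)^(1/3) = (398600 × 5568.0² / 4π²)^(1/3) = 6790 km.
Altitude h = a − R = 6790 − 6378 = 412 km.

412 km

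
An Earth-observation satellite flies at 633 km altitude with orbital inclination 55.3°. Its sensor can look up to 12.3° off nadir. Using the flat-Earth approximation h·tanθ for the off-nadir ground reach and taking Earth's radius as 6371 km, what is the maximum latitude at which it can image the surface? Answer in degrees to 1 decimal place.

For a prograde orbit the ground track reaches latitude ±i = ±55.3°.
Sensor half-swath on the ground ≈ 633·tan(12.3°) = 138 km = 1.24° of latitude.
Maximum observable latitude ≈ 55.3 + 1.24 = 56.5°.

56.5°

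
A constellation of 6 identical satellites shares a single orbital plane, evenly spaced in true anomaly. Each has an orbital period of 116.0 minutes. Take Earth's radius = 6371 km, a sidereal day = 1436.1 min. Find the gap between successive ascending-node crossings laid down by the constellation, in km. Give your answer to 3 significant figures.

539 km

T = 116.0 min = 6960.0 s.
Single-satellite node shift = (6960.0/86166) × 360° = 29.08°.
With 6 satellites evenly phased, successive equator crossings are 29.08/6 = 4.846° apart.
That is 4.846 × 111.2 = 539 km at the equator.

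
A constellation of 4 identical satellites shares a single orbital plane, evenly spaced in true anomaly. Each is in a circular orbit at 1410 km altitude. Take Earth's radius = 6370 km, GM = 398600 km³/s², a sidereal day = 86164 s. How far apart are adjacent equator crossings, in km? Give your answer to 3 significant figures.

Semi-major axis a = 6370 + 1410 = 7780 km. Period T = 2π√(a³/μ) = 2π√(7780³/398600) = 6829.4 s = 113.82 min.
Single-satellite node shift = (6829.4/86164) × 360° = 28.53°.
With 4 satellites evenly phased, successive equator crossings are 28.53/4 = 7.133° apart.
That is 7.133 × 111.2 = 793 km at the equator.

793 km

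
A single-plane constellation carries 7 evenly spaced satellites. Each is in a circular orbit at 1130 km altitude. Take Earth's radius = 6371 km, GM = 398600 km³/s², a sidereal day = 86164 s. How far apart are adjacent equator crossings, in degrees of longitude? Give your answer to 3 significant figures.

3.86°

Semi-major axis a = 6371 + 1130 = 7501 km. Period T = 2π√(a³/μ) = 2π√(7501³/398600) = 6465.3 s = 107.76 min.
Single-satellite node shift = (6465.3/86164) × 360° = 27.01°.
With 7 satellites evenly phased, successive equator crossings are 27.01/7 = 3.859° apart.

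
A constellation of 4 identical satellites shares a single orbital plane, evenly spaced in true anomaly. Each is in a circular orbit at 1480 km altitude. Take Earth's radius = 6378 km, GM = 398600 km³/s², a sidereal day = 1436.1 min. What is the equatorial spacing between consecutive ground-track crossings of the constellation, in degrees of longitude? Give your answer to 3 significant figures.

Semi-major axis a = 6378 + 1480 = 7858 km. Period T = 2π√(a³/μ) = 2π√(7858³/398600) = 6932.3 s = 115.54 min.
Single-satellite node shift = (6932.3/86166) × 360° = 28.96°.
With 4 satellites evenly phased, successive equator crossings are 28.96/4 = 7.241° apart.

7.24°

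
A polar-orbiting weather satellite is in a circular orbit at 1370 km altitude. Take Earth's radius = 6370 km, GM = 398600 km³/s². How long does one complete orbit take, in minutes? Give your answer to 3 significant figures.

113 min

Semi-major axis a = 6370 + 1370 = 7740 km. Period T = 2π√(a³/μ) = 2π√(7740³/398600) = 6776.8 s = 112.95 min.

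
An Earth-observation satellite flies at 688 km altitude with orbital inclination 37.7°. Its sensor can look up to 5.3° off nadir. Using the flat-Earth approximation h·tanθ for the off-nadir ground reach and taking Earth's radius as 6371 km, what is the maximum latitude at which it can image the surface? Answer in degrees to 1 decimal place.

38.3°

For a prograde orbit the ground track reaches latitude ±i = ±37.7°.
Sensor half-swath on the ground ≈ 688·tan(5.3°) = 64 km = 0.57° of latitude.
Maximum observable latitude ≈ 37.7 + 0.57 = 38.3°.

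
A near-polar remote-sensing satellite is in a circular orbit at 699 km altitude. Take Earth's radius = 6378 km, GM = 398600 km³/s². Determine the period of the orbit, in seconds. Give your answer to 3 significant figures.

5920 seconds

Semi-major axis a = 6378 + 699 = 7077 km. Period T = 2π√(a³/μ) = 2π√(7077³/398600) = 5925.0 s = 98.75 min.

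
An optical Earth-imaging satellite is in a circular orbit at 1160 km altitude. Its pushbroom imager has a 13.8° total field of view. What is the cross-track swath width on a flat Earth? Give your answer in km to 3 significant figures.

281 km

Half-angle = 13.8°/2 = 6.9°.
Swath width ≈ 2h·tan(θ/2) = 2 × 1160 × tan(6.9°) = 280.8 km.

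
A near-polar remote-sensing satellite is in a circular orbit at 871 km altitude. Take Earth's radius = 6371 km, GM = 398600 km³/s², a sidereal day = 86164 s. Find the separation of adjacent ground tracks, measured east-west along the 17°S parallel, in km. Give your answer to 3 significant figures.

Semi-major axis a = 6371 + 871 = 7242 km. Period T = 2π√(a³/μ) = 2π√(7242³/398600) = 6133.4 s = 102.22 min.
Node shift per orbit = (6133.4/86164) × 360° = 25.63°.
Equatorial spacing = 25.63 × 111.2 km/° = 2849 km.
At 17° latitude, spacing = 2849 × cos(17°) = 2725 km.

2720 km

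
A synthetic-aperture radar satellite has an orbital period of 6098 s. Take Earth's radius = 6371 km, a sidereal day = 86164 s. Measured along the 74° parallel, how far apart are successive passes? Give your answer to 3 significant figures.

Node shift per orbit = (6098.0/86164) × 360° = 25.48°.
Equatorial spacing = 25.48 × 111.2 km/° = 2833 km.
At 74° latitude, spacing = 2833 × cos(74°) = 781 km.

781 km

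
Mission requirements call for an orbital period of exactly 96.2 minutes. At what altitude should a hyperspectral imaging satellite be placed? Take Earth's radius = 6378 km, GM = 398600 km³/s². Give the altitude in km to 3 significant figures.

577 km

T = 96.2 min = 5772.0 s.
From T = 2π√(a³/μ): a = (μ T²/4π²)^(1/3) = (398600 × 5772.0² / 4π²)^(1/3) = 6955 km.
Altitude h = a − R = 6955 − 6378 = 577 km.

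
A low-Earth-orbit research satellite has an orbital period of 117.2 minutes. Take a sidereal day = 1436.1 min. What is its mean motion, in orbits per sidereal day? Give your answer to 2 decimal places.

T = 117.2 min = 7032.0 s.
Orbits per sidereal day = 86166 / 7032.0 = 12.253.

12.25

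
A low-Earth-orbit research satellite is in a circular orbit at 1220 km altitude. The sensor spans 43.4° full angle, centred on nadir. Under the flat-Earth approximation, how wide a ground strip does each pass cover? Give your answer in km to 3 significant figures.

971 km

Half-angle = 43.4°/2 = 21.7°.
Swath width ≈ 2h·tan(θ/2) = 2 × 1220 × tan(21.7°) = 971.0 km.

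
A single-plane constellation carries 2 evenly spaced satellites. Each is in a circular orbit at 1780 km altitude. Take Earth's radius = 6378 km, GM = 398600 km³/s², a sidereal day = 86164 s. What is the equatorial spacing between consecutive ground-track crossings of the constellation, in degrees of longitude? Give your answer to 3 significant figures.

Semi-major axis a = 6378 + 1780 = 8158 km. Period T = 2π√(a³/μ) = 2π√(8158³/398600) = 7333.1 s = 122.22 min.
Single-satellite node shift = (7333.1/86164) × 360° = 30.64°.
With 2 satellites evenly phased, successive equator crossings are 30.64/2 = 15.319° apart.

15.3°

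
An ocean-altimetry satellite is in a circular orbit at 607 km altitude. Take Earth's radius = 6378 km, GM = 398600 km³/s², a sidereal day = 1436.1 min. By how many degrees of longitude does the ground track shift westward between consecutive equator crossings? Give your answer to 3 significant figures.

24.3°

Semi-major axis a = 6378 + 607 = 6985 km. Period T = 2π√(a³/μ) = 2π√(6985³/398600) = 5809.8 s = 96.83 min.
During one orbit Earth rotates (5809.8 / 86166) × 360° = 24.27°.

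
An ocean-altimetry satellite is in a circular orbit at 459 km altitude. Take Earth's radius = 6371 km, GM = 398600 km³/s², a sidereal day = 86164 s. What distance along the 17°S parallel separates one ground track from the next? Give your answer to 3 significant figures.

Semi-major axis a = 6371 + 459 = 6830 km. Period T = 2π√(a³/μ) = 2π√(6830³/398600) = 5617.5 s = 93.62 min.
Node shift per orbit = (5617.5/86164) × 360° = 23.47°.
Equatorial spacing = 23.47 × 111.2 km/° = 2610 km.
At 17° latitude, spacing = 2610 × cos(17°) = 2496 km.

2500 km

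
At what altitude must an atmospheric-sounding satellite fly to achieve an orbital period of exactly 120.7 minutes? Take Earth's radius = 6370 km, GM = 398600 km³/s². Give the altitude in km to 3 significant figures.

1720 km

T = 120.7 min = 7242.0 s.
From T = 2π√(a³/μ): a = (μ T²/4π²)^(1/3) = (398600 × 7242.0² / 4π²)^(1/3) = 8090 km.
Altitude h = a − R = 8090 − 6370 = 1720 km.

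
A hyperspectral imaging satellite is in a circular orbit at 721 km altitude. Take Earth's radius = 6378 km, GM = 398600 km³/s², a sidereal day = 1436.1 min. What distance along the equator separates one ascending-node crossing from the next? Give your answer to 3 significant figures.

2770 km

Semi-major axis a = 6378 + 721 = 7099 km. Period T = 2π√(a³/μ) = 2π√(7099³/398600) = 5952.6 s = 99.21 min.
During one orbit Earth rotates (5952.6 / 86166) × 360° = 24.87°.
At the equator that is 24.87° × (2π·6378/360) km/° = 24.87 × 111.3 = 2768 km.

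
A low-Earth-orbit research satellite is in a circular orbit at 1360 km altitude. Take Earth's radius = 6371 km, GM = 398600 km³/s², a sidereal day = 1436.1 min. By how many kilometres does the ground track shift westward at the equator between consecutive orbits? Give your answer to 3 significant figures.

Semi-major axis a = 6371 + 1360 = 7731 km. Period T = 2π√(a³/μ) = 2π√(7731³/398600) = 6765.0 s = 112.75 min.
During one orbit Earth rotates (6765.0 / 86166) × 360° = 28.26°.
At the equator that is 28.26° × (2π·6371/360) km/° = 28.26 × 111.2 = 3143 km.

3140 km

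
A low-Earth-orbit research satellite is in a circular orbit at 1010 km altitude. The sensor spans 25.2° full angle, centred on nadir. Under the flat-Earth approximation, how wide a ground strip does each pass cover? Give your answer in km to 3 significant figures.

Half-angle = 25.2°/2 = 12.6°.
Swath width ≈ 2h·tan(θ/2) = 2 × 1010 × tan(12.6°) = 451.5 km.

452 km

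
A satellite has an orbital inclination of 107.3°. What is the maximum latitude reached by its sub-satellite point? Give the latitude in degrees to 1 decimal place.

Retrograde orbit: the ground track reaches ±(180° − i) = ±(180 − 107.3) = ±72.7°.

72.7°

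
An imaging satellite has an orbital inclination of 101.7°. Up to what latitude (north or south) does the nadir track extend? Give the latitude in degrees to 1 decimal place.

Retrograde orbit: the ground track reaches ±(180° − i) = ±(180 − 101.7) = ±78.3°.

78.3°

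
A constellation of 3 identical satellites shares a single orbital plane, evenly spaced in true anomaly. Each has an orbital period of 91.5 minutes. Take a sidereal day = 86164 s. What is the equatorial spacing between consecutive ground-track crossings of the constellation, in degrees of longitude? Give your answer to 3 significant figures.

7.65°

T = 91.5 min = 5490.0 s.
Single-satellite node shift = (5490.0/86164) × 360° = 22.94°.
With 3 satellites evenly phased, successive equator crossings are 22.94/3 = 7.646° apart.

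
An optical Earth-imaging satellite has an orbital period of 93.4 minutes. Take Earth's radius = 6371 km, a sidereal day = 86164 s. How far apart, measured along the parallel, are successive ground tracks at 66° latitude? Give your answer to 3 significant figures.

T = 93.4 min = 5604.0 s.
Node shift per orbit = (5604.0/86164) × 360° = 23.41°.
Equatorial spacing = 23.41 × 111.2 km/° = 2604 km.
At 66° latitude, spacing = 2604 × cos(66°) = 1059 km.

1060 km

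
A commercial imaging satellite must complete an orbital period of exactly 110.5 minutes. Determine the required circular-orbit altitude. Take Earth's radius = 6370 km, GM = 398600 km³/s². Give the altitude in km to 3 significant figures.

1260 km

T = 110.5 min = 6630.0 s.
From T = 2π√(a³/μ): a = (μ T²/4π²)^(1/3) = (398600 × 6630.0² / 4π²)^(1/3) = 7628 km.
Altitude h = a − R = 7628 − 6370 = 1258 km.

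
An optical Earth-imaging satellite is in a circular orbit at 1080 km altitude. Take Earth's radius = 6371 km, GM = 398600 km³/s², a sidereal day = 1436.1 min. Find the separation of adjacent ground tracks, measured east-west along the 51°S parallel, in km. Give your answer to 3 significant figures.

Semi-major axis a = 6371 + 1080 = 7451 km. Period T = 2π√(a³/μ) = 2π√(7451³/398600) = 6400.8 s = 106.68 min.
Node shift per orbit = (6400.8/86166) × 360° = 26.74°.
Equatorial spacing = 26.74 × 111.2 km/° = 2974 km.
At 51° latitude, spacing = 2974 × cos(51°) = 1871 km.

1870 km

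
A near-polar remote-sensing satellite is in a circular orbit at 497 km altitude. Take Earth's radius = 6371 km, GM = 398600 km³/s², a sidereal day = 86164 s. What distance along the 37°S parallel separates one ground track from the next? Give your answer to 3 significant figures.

2100 km

Semi-major axis a = 6371 + 497 = 6868 km. Period T = 2π√(a³/μ) = 2π√(6868³/398600) = 5664.4 s = 94.41 min.
Node shift per orbit = (5664.4/86164) × 360° = 23.67°.
Equatorial spacing = 23.67 × 111.2 km/° = 2632 km.
At 37° latitude, spacing = 2632 × cos(37°) = 2102 km.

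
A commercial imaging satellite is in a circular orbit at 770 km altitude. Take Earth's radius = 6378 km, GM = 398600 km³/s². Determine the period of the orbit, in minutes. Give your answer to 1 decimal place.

100.2 min

Semi-major axis a = 6378 + 770 = 7148 km. Period T = 2π√(a³/μ) = 2π√(7148³/398600) = 6014.3 s = 100.24 min.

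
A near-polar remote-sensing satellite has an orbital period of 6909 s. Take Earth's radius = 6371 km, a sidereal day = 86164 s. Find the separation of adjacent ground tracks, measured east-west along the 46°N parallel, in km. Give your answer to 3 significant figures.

2230 km

Node shift per orbit = (6909.0/86164) × 360° = 28.87°.
Equatorial spacing = 28.87 × 111.2 km/° = 3210 km.
At 46° latitude, spacing = 3210 × cos(46°) = 2230 km.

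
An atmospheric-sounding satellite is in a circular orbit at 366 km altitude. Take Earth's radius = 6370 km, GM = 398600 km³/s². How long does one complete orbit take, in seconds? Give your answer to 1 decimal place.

Semi-major axis a = 6370 + 366 = 6736 km. Period T = 2π√(a³/μ) = 2π√(6736³/398600) = 5501.9 s = 91.70 min.

5501.9 seconds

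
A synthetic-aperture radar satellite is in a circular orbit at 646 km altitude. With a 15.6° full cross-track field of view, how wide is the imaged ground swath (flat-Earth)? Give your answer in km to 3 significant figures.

Half-angle = 15.6°/2 = 7.8°.
Swath width ≈ 2h·tan(θ/2) = 2 × 646 × tan(7.8°) = 177.0 km.

177 km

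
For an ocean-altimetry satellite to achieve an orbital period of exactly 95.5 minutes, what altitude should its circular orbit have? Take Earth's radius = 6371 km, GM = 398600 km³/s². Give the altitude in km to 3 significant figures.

T = 95.5 min = 5730.0 s.
From T = 2π√(a³/μ): a = (μ T²/4π²)^(1/3) = (398600 × 5730.0² / 4π²)^(1/3) = 6921 km.
Altitude h = a − R = 6921 − 6371 = 550 km.

550 km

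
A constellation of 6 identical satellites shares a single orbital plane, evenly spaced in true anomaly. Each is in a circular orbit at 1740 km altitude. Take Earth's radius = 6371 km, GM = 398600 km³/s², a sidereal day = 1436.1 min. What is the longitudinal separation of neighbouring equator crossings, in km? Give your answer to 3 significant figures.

Semi-major axis a = 6371 + 1740 = 8111 km. Period T = 2π√(a³/μ) = 2π√(8111³/398600) = 7269.8 s = 121.16 min.
Single-satellite node shift = (7269.8/86166) × 360° = 30.37°.
With 6 satellites evenly phased, successive equator crossings are 30.37/6 = 5.062° apart.
That is 5.062 × 111.2 = 563 km at the equator.

563 km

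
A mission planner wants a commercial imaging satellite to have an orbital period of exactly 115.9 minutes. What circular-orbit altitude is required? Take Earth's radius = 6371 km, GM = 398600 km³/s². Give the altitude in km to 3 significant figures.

T = 115.9 min = 6954.0 s.
From T = 2π√(a³/μ): a = (μ T²/4π²)^(1/3) = (398600 × 6954.0² / 4π²)^(1/3) = 7874 km.
Altitude h = a − R = 7874 − 6371 = 1503 km.

1500 km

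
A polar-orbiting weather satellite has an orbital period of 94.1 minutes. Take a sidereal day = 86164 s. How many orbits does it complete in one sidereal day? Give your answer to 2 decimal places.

15.26

T = 94.1 min = 5646.0 s.
Orbits per sidereal day = 86164 / 5646.0 = 15.261.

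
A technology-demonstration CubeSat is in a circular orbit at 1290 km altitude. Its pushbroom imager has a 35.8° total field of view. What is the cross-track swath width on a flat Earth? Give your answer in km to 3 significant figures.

Half-angle = 35.8°/2 = 17.9°.
Swath width ≈ 2h·tan(θ/2) = 2 × 1290 × tan(17.9°) = 833.3 km.

833 km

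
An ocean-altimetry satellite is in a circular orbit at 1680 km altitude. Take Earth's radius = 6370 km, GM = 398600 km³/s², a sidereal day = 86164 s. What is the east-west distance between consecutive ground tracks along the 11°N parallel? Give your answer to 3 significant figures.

Semi-major axis a = 6370 + 1680 = 8050 km. Period T = 2π√(a³/μ) = 2π√(8050³/398600) = 7187.9 s = 119.80 min.
Node shift per orbit = (7187.9/86164) × 360° = 30.03°.
Equatorial spacing = 30.03 × 111.2 km/° = 3339 km.
At 11° latitude, spacing = 3339 × cos(11°) = 3278 km.

3280 km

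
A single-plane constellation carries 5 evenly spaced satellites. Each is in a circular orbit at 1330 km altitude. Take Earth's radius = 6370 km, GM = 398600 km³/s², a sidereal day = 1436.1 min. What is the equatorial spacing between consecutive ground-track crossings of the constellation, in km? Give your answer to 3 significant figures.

625 km

Semi-major axis a = 6370 + 1330 = 7700 km. Period T = 2π√(a³/μ) = 2π√(7700³/398600) = 6724.3 s = 112.07 min.
Single-satellite node shift = (6724.3/86166) × 360° = 28.09°.
With 5 satellites evenly phased, successive equator crossings are 28.09/5 = 5.619° apart.
That is 5.619 × 111.2 = 625 km at the equator.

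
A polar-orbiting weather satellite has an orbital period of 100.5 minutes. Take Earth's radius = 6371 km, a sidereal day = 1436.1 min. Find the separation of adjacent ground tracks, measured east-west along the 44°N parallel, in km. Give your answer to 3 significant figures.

2020 km

T = 100.5 min = 6030.0 s.
Node shift per orbit = (6030.0/86166) × 360° = 25.19°.
Equatorial spacing = 25.19 × 111.2 km/° = 2801 km.
At 44° latitude, spacing = 2801 × cos(44°) = 2015 km.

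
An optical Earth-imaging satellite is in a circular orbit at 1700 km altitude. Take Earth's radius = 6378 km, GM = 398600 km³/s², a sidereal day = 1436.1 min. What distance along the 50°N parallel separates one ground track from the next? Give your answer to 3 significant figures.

2160 km

Semi-major axis a = 6378 + 1700 = 8078 km. Period T = 2π√(a³/μ) = 2π√(8078³/398600) = 7225.5 s = 120.42 min.
Node shift per orbit = (7225.5/86166) × 360° = 30.19°.
Equatorial spacing = 30.19 × 111.3 km/° = 3360 km.
At 50° latitude, spacing = 3360 × cos(50°) = 2160 km.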